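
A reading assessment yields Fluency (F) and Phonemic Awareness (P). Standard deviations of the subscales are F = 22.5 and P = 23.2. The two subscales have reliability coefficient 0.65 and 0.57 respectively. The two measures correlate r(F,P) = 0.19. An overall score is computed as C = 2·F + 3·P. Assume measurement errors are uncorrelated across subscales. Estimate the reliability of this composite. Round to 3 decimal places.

0.654

Var(C) = 2²·22.5² + 3²·23.2² + 2·[6·22.5·23.2·0.19] = 6869.16 + 1190.16 = 8059.32.
Because errors are independent across components, Cov(Tᵢ,Tⱼ) = Cov(Xᵢ,Xⱼ); the off-diagonal part of the true-score variance is the same as above.
True-score variance = [2²·22.5²·0.65 + 3²·23.2²·0.57] + 1190.16 = 4077.42 + 1190.16 = 5267.58.
Reliability = 5267.58 / 8059.32 = 0.654.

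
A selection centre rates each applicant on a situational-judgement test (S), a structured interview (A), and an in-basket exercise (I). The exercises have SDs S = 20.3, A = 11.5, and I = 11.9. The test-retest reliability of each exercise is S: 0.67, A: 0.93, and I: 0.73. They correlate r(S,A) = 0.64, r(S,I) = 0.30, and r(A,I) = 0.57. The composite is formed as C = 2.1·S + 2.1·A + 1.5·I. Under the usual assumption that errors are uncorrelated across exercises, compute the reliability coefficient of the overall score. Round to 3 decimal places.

0.854

Var(C) = 2.1²·20.3² + 2.1²·11.5² + 1.5²·11.9² + 2·[4.41·20.3·11.5·0.64 + 3.15·20.3·11.9·0.30 + 3.15·11.5·11.9·0.57] = 2719.16 + 2265.77 = 4984.94.
With uncorrelated errors the cross-covariances are all true-score covariance, so they carry over unchanged; only the diagonal terms shrink to ρᵢσᵢ².
True-score variance = [2.1²·20.3²·0.67 + 2.1²·11.5²·0.93 + 1.5²·11.9²·0.73] + 2265.77 = 1992.59 + 2265.77 = 4258.37.
Reliability = 4258.37 / 4984.94 = 0.854.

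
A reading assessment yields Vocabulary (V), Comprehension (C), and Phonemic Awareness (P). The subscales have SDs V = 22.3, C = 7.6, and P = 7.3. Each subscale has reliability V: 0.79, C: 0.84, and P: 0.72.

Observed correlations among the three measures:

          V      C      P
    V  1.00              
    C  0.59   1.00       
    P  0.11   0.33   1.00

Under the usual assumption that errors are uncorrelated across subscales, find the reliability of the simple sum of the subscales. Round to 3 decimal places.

Var(V+C+P) = 22.3² + 7.6² + 7.3² + 2·[22.3·7.6·0.59 + 22.3·7.3·0.11 + 7.6·7.3·0.33] = 608.34 + 272.417 = 880.757.
Under uncorrelated errors the observed covariances equal the true-score covariances, so only the own-variance terms attenuate.
True-score variance = [22.3²·0.79 + 7.6²·0.84 + 7.3²·0.72] + 272.417 = 479.746 + 272.417 = 752.163.
Reliability = 752.163 / 880.757 = 0.854.

0.854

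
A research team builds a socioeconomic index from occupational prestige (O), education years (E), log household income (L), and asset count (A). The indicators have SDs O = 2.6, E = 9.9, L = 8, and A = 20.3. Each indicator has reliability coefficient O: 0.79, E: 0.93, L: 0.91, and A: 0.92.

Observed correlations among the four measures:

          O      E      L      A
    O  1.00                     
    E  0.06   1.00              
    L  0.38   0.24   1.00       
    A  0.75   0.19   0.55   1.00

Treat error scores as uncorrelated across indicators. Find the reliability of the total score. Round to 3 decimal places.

0.952

Var(O+E+L+A) = 2.6² + 9.9² + 8² + 20.3² + 2·[2.6·9.9·0.06 + 2.6·8·0.38 + 2.6·20.3·0.75 + 9.9·8·0.24 + 9.9·20.3·0.19 + 8·20.3·0.55] = 580.86 + 391.091 = 971.951.
With uncorrelated errors the cross-covariances are all true-score covariance, so they carry over unchanged; only the diagonal terms shrink to ρᵢσᵢ².
True-score variance = [2.6²·0.79 + 9.9²·0.93 + 8²·0.91 + 20.3²·0.92] + 391.091 = 533.853 + 391.091 = 924.944.
Reliability = 924.944 / 971.951 = 0.952.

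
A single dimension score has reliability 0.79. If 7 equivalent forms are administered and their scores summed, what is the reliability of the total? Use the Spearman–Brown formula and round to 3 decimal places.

ρ_k = kρ / (1 + (k−1)ρ) = 7·0.79 / (1 + 6·0.79) = 5.530 / 5.740 = 0.963.

0.963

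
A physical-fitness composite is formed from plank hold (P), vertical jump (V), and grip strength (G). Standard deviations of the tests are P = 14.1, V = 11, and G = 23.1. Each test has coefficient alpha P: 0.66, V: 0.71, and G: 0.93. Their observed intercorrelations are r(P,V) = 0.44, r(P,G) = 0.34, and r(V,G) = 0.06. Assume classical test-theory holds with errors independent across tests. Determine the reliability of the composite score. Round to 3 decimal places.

Var(P+V+G) = 14.1² + 11² + 23.1² + 2·[14.1·11·0.44 + 14.1·23.1·0.34 + 11·23.1·0.06] = 853.42 + 388.463 = 1241.88.
With uncorrelated errors the cross-covariances are all true-score covariance, so they carry over unchanged; only the diagonal terms shrink to ρᵢσᵢ².
True-score variance = [14.1²·0.66 + 11²·0.71 + 23.1²·0.93] + 388.463 = 713.382 + 388.463 = 1101.84.
Reliability = 1101.84 / 1241.88 = 0.887.

0.887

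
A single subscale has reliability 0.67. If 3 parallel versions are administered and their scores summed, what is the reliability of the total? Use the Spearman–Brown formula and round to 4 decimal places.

ρ_k = kρ / (1 + (k−1)ρ) = 3·0.67 / (1 + 2·0.67) = 2.010 / 2.340 = 0.8590.

0.8590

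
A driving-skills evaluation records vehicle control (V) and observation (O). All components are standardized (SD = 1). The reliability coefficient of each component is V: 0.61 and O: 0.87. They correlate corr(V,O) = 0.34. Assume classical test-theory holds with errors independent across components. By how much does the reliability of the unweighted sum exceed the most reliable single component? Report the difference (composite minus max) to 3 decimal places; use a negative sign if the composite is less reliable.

Var(sum) = 2 + 0.68 = 2.68; true-score variance = 1.48 + 0.68 = 2.16; composite reliability = 0.8060.
Max component reliability = 0.8700.
Difference = 0.8060 − 0.8700 = -0.064.

-0.064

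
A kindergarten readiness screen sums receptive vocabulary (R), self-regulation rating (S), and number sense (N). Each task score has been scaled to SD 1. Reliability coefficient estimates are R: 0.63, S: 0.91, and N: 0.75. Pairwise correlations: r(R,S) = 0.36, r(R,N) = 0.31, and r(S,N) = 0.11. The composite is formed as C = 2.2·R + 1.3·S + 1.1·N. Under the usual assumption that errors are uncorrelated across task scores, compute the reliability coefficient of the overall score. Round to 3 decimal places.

0.807

Var(C) = 2.2² + 1.3² + 1.1² + 2·[2.86·0.36 + 2.42·0.31 + 1.43·0.11] = 7.74 + 3.8742 = 11.6142.
With uncorrelated errors the cross-covariances are all true-score covariance, so they carry over unchanged; only the diagonal terms shrink to ρᵢσᵢ².
True-score variance = [2.2²·0.63 + 1.3²·0.91 + 1.1²·0.75] + 3.8742 = 5.4946 + 3.8742 = 9.3688.
Reliability = 9.3688 / 11.6142 = 0.807.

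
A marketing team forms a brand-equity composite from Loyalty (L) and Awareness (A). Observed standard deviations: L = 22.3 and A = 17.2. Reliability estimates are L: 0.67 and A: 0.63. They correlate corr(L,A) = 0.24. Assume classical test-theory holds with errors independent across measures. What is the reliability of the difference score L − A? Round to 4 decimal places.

0.5508

Var(L−A) = 22.3² + 17.2² − 2·22.3·17.2·0.24 = 793.13 − 184.109 = 609.021.
With uncorrelated errors the cross-covariances are all true-score covariance, so they carry over unchanged; only the diagonal terms shrink to ρᵢσᵢ².
True-score variance = [22.3²·0.67 + 17.2²·0.63] − 184.109 = 519.563 − 184.109 = 335.455.
Reliability = 335.455 / 609.021 = 0.5508.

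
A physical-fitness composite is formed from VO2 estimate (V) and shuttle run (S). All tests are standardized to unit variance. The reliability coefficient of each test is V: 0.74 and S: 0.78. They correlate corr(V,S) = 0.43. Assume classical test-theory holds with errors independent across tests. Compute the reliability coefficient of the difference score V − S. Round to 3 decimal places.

Var(V−S) = 1 + 1 − 2·0.43 = 2 − 0.86 = 1.14.
With uncorrelated errors the cross-covariances are all true-score covariance, so they carry over unchanged; only the diagonal terms shrink to ρᵢσᵢ².
True-score variance = [0.74 + 0.78] − 0.86 = 1.52 − 0.86 = 0.66.
Reliability = 0.66 / 1.14 = 0.579.

0.579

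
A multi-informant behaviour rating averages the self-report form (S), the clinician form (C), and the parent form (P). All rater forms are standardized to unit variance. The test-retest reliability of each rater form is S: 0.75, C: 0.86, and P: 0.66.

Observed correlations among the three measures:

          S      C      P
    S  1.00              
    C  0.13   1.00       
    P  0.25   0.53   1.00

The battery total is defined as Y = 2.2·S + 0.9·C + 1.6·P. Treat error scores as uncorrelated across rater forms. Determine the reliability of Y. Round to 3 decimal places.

0.817

Var(Y) = 2.2² + 0.9² + 1.6² + 2·[1.98·0.13 + 3.52·0.25 + 1.44·0.53] = 8.21 + 3.8012 = 12.0112.
With uncorrelated errors the cross-covariances are all true-score covariance, so they carry over unchanged; only the diagonal terms shrink to ρᵢσᵢ².
True-score variance = [2.2²·0.75 + 0.9²·0.86 + 1.6²·0.66] + 3.8012 = 6.0162 + 3.8012 = 9.8174.
Reliability = 9.8174 / 12.0112 = 0.817.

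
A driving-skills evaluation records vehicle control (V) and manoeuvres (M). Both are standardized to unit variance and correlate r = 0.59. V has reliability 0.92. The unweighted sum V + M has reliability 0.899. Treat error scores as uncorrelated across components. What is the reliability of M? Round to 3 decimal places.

0.759

Var(V+M) = 2 + 2·0.59 = 3.180.
True-score variance = ρ_V + ρ_M + 2·0.59, so 0.899 = (0.92 + ρ_M + 1.18) / 3.180.
ρ_M = 0.899·3.180 − 0.92 − 1.18 = 0.759.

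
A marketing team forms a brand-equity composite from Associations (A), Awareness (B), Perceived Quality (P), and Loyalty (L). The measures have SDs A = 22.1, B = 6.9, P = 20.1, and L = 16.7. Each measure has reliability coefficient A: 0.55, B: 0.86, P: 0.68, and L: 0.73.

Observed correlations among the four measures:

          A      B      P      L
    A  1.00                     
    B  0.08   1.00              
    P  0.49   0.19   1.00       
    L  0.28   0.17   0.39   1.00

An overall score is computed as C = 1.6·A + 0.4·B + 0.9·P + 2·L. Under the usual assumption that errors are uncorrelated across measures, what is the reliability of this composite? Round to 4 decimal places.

0.7858

Var(C) = 1.6²·22.1² + 0.4²·6.9² + 0.9²·20.1² + 2²·16.7² + 2·[0.64·22.1·6.9·0.08 + 1.44·22.1·20.1·0.49 + 3.2·22.1·16.7·0.28 + 0.36·6.9·20.1·0.19 + 0.8·6.9·16.7·0.17 + 1.8·20.1·16.7·0.39] = 2700.76 + 1825.45 = 4526.21.
With uncorrelated errors the cross-covariances are all true-score covariance, so they carry over unchanged; only the diagonal terms shrink to ρᵢσᵢ².
True-score variance = [1.6²·22.1²·0.55 + 0.4²·6.9²·0.86 + 0.9²·20.1²·0.68 + 2²·16.7²·0.73] + 1825.45 = 1731.12 + 1825.45 = 3556.57.
Reliability = 3556.57 / 4526.21 = 0.7858.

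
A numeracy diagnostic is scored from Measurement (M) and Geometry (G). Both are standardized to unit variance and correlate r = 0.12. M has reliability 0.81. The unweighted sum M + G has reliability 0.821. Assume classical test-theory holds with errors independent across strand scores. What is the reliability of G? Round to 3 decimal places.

Var(M+G) = 2 + 2·0.12 = 2.240.
True-score variance = ρ_M + ρ_G + 2·0.12, so 0.821 = (0.81 + ρ_G + 0.24) / 2.240.
ρ_G = 0.821·2.240 − 0.81 − 0.24 = 0.789.

0.789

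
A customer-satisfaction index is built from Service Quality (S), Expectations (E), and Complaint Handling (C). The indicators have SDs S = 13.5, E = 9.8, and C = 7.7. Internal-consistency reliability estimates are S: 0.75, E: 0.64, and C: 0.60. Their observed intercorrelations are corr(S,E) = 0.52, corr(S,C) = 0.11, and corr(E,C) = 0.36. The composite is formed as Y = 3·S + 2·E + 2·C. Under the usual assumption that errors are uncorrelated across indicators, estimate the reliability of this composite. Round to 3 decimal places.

0.813

Var(Y) = 3²·13.5² + 2²·9.8² + 2²·7.7² + 2·[6·13.5·9.8·0.52 + 6·13.5·7.7·0.11 + 4·9.8·7.7·0.36] = 2261.57 + 1180.09 = 3441.66.
With uncorrelated errors the cross-covariances are all true-score covariance, so they carry over unchanged; only the diagonal terms shrink to ρᵢσᵢ².
True-score variance = [3²·13.5²·0.75 + 2²·9.8²·0.64 + 2²·7.7²·0.60] + 1180.09 = 1618.35 + 1180.09 = 2798.44.
Reliability = 2798.44 / 3441.66 = 0.813.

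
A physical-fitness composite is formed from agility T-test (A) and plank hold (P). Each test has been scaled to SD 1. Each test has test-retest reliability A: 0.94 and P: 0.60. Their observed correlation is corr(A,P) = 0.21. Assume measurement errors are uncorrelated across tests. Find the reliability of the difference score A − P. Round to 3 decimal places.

Var(A−P) = 1 + 1 − 2·0.21 = 2 − 0.42 = 1.58.
Because errors are independent across components, Cov(Tᵢ,Tⱼ) = Cov(Xᵢ,Xⱼ); the off-diagonal part of the true-score variance is the same as above.
True-score variance = [0.94 + 0.60] − 0.42 = 1.54 − 0.42 = 1.12.
Reliability = 1.12 / 1.58 = 0.709.

0.709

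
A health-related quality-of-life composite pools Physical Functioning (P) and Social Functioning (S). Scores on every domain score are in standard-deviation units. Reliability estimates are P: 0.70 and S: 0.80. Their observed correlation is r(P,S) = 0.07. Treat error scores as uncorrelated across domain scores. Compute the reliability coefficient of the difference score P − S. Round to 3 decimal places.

0.731

Var(P−S) = 1 + 1 − 2·0.07 = 2 − 0.14 = 1.86.
Because errors are independent across components, Cov(Tᵢ,Tⱼ) = Cov(Xᵢ,Xⱼ); the off-diagonal part of the true-score variance is the same as above.
True-score variance = [0.70 + 0.80] − 0.14 = 1.5 − 0.14 = 1.36.
Reliability = 1.36 / 1.86 = 0.731.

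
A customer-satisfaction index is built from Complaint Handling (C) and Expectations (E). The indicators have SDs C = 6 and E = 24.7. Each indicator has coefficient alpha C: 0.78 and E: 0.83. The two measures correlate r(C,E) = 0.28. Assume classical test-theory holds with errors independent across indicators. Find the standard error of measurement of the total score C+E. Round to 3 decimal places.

Var(total) = 646.09 + 82.992 = 729.082.
True-score variance = 534.455 + 82.992 = 617.447, so reliability = 0.8469.
Error variance = 729.082 − 617.447 = 111.635; SEM = √111.635 = 10.566.

10.566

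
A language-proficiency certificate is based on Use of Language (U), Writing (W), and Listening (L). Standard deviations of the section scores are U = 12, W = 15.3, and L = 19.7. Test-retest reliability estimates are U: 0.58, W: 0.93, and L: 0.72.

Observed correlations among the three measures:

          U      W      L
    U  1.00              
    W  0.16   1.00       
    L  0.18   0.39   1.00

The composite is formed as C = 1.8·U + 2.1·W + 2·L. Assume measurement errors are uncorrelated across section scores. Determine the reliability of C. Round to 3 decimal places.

Var(C) = 1.8²·12² + 2.1²·15.3² + 2²·19.7² + 2·[3.78·12·15.3·0.16 + 3.6·12·19.7·0.18 + 4.2·15.3·19.7·0.39] = 3051.26 + 1515.88 = 4567.13.
Because errors are independent across components, Cov(Tᵢ,Tⱼ) = Cov(Xᵢ,Xⱼ); the off-diagonal part of the true-score variance is the same as above.
True-score variance = [1.8²·12²·0.58 + 2.1²·15.3²·0.93 + 2²·19.7²·0.72] + 1515.88 = 2348.38 + 1515.88 = 3864.25.
Reliability = 3864.25 / 4567.13 = 0.846.

0.846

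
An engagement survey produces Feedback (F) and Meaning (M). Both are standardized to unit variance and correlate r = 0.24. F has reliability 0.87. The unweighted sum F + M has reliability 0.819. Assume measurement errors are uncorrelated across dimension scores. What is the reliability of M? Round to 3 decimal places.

Var(F+M) = 2 + 2·0.24 = 2.480.
True-score variance = ρ_F + ρ_M + 2·0.24, so 0.819 = (0.87 + ρ_M + 0.48) / 2.480.
ρ_M = 0.819·2.480 − 0.87 − 0.48 = 0.681.

0.681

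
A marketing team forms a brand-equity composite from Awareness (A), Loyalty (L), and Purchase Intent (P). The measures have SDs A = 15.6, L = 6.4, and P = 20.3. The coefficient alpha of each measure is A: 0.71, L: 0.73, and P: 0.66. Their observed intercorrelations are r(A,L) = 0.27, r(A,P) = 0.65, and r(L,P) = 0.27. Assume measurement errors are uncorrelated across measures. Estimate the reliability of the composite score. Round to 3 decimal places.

Var(A+L+P) = 15.6² + 6.4² + 20.3² + 2·[15.6·6.4·0.27 + 15.6·20.3·0.65 + 6.4·20.3·0.27] = 696.41 + 535.754 = 1232.16.
With uncorrelated errors the cross-covariances are all true-score covariance, so they carry over unchanged; only the diagonal terms shrink to ρᵢσᵢ².
True-score variance = [15.6²·0.71 + 6.4²·0.73 + 20.3²·0.66] + 535.754 = 474.666 + 535.754 = 1010.42.
Reliability = 1010.42 / 1232.16 = 0.820.

0.820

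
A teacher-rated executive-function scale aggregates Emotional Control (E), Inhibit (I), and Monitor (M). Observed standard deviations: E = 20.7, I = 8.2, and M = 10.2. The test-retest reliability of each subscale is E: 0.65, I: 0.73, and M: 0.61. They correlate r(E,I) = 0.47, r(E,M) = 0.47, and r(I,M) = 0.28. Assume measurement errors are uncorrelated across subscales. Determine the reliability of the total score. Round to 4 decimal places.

Var(E+I+M) = 20.7² + 8.2² + 10.2² + 2·[20.7·8.2·0.47 + 20.7·10.2·0.47 + 8.2·10.2·0.28] = 599.77 + 404.866 = 1004.64.
With uncorrelated errors the cross-covariances are all true-score covariance, so they carry over unchanged; only the diagonal terms shrink to ρᵢσᵢ².
True-score variance = [20.7²·0.65 + 8.2²·0.73 + 10.2²·0.61] + 404.866 = 391.068 + 404.866 = 795.934.
Reliability = 795.934 / 1004.64 = 0.7923.

0.7923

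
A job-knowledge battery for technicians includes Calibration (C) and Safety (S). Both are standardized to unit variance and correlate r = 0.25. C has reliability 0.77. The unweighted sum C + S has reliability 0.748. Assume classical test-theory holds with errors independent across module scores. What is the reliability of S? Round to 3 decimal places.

Var(C+S) = 2 + 2·0.25 = 2.500.
True-score variance = ρ_C + ρ_S + 2·0.25, so 0.748 = (0.77 + ρ_S + 0.50) / 2.500.
ρ_S = 0.748·2.500 − 0.77 − 0.50 = 0.600.

0.600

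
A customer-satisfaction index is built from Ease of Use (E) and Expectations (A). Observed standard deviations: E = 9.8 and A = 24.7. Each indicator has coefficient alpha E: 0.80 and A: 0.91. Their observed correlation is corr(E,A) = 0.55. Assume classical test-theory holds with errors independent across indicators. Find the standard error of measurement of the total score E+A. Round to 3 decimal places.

8.609

Var(total) = 706.13 + 266.266 = 972.396.
True-score variance = 632.014 + 266.266 = 898.28, so reliability = 0.9238.
Error variance = 972.396 − 898.28 = 74.1161; SEM = √74.1161 = 8.609.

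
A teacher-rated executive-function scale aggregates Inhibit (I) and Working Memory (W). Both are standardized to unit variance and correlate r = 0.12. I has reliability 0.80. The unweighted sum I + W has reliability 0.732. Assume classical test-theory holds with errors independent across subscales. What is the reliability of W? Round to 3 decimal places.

Var(I+W) = 2 + 2·0.12 = 2.240.
True-score variance = ρ_I + ρ_W + 2·0.12, so 0.732 = (0.80 + ρ_W + 0.24) / 2.240.
ρ_W = 0.732·2.240 − 0.80 − 0.24 = 0.600.

0.600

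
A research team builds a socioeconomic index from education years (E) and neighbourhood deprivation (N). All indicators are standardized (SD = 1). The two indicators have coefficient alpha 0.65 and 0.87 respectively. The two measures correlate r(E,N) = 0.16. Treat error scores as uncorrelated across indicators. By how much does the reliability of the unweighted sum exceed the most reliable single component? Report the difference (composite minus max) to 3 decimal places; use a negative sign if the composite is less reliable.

Var(sum) = 2 + 0.32 = 2.32; true-score variance = 1.52 + 0.32 = 1.84; composite reliability = 0.7931.
Max component reliability = 0.8700.
Difference = 0.7931 − 0.8700 = -0.077.

-0.077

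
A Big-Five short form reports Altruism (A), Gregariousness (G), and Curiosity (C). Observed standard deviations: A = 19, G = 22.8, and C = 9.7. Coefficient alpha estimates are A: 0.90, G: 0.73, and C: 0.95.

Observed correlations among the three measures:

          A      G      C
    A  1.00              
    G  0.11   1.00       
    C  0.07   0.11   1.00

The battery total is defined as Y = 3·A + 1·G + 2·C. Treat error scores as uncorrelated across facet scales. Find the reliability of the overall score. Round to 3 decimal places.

Var(Y) = 3²·19² + 22.8² + 2²·9.7² + 2·[3·19·22.8·0.11 + 6·19·9.7·0.07 + 2·22.8·9.7·0.11] = 4145.2 + 538.034 = 4683.23.
Under uncorrelated errors the observed covariances equal the true-score covariances, so only the own-variance terms attenuate.
True-score variance = [3²·19²·0.90 + 22.8²·0.73 + 2²·9.7²·0.95] + 538.034 = 3661.13 + 538.034 = 4199.16.
Reliability = 4199.16 / 4683.23 = 0.897.

0.897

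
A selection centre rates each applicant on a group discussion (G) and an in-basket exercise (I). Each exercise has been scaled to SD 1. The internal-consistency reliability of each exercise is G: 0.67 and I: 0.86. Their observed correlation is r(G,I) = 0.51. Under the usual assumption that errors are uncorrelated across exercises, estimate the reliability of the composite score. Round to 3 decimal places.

Var(G+I) = 2 + 2·[0.51] = 2 + 1.02 = 3.02.
Because errors are independent across components, Cov(Tᵢ,Tⱼ) = Cov(Xᵢ,Xⱼ); the off-diagonal part of the true-score variance is the same as above.
True-score variance = [0.67 + 0.86] + 1.02 = 1.53 + 1.02 = 2.55.
Reliability = 2.55 / 3.02 = 0.844.

0.844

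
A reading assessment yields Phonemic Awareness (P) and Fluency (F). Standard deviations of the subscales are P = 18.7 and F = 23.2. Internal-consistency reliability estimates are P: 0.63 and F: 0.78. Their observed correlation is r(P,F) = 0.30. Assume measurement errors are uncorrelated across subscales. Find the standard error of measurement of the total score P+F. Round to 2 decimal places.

15.74

Var(total) = 887.93 + 260.304 = 1148.23.
True-score variance = 640.132 + 260.304 = 900.436, so reliability = 0.7842.
Error variance = 1148.23 − 900.436 = 247.798; SEM = √247.798 = 15.74.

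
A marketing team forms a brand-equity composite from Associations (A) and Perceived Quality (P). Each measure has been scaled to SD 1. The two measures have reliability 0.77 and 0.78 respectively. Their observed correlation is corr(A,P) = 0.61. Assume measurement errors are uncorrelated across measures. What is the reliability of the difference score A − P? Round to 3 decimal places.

0.423

Var(A−P) = 1 + 1 − 2·0.61 = 2 − 1.22 = 0.78.
Because errors are independent across components, Cov(Tᵢ,Tⱼ) = Cov(Xᵢ,Xⱼ); the off-diagonal part of the true-score variance is the same as above.
True-score variance = [0.77 + 0.78] − 1.22 = 1.55 − 1.22 = 0.33.
Reliability = 0.33 / 0.78 = 0.423.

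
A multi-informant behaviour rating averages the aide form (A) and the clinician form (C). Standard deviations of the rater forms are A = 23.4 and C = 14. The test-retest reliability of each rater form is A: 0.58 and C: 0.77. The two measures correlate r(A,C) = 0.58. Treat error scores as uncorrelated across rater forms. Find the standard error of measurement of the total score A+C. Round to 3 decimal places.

16.585

Var(total) = 743.56 + 380.016 = 1123.58.
True-score variance = 468.505 + 380.016 = 848.521, so reliability = 0.7552.
Error variance = 1123.58 − 848.521 = 275.055; SEM = √275.055 = 16.585.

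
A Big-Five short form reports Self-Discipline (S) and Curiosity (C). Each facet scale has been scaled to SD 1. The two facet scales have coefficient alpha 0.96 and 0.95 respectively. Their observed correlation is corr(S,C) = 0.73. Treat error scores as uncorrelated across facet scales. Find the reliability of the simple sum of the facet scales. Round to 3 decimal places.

Var(S+C) = 2 + 2·[0.73] = 2 + 1.46 = 3.46.
Because errors are independent across components, Cov(Tᵢ,Tⱼ) = Cov(Xᵢ,Xⱼ); the off-diagonal part of the true-score variance is the same as above.
True-score variance = [0.96 + 0.95] + 1.46 = 1.91 + 1.46 = 3.37.
Reliability = 3.37 / 3.46 = 0.974.

0.974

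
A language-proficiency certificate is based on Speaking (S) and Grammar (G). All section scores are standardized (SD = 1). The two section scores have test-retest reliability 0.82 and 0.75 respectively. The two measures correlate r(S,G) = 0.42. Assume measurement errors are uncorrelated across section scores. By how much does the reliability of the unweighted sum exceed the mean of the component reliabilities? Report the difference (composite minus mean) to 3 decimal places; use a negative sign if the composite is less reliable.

Var(sum) = 2 + 0.84 = 2.84; true-score variance = 1.57 + 0.84 = 2.41; composite reliability = 0.8486.
Mean component reliability = 0.7850.
Difference = 0.8486 − 0.7850 = 0.064.

0.064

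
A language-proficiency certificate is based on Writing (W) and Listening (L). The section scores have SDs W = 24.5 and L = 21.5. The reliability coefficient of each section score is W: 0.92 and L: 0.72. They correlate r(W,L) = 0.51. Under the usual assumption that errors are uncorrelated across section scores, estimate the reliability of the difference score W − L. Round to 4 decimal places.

Var(W−L) = 24.5² + 21.5² − 2·24.5·21.5·0.51 = 1062.5 − 537.285 = 525.215.
Under uncorrelated errors the observed covariances equal the true-score covariances, so only the own-variance terms attenuate.
True-score variance = [24.5²·0.92 + 21.5²·0.72] − 537.285 = 885.05 − 537.285 = 347.765.
Reliability = 347.765 / 525.215 = 0.6621.

0.6621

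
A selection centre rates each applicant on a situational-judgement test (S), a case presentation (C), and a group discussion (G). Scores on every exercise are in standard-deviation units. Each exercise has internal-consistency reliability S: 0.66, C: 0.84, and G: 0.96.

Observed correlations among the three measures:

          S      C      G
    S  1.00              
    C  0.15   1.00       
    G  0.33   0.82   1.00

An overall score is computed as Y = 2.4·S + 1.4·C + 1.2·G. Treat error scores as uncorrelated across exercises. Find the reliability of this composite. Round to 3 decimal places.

0.843

Var(Y) = 2.4² + 1.4² + 1.2² + 2·[3.36·0.15 + 2.88·0.33 + 1.68·0.82] = 9.16 + 5.664 = 14.824.
Because errors are independent across components, Cov(Tᵢ,Tⱼ) = Cov(Xᵢ,Xⱼ); the off-diagonal part of the true-score variance is the same as above.
True-score variance = [2.4²·0.66 + 1.4²·0.84 + 1.2²·0.96] + 5.664 = 6.8304 + 5.664 = 12.4944.
Reliability = 12.4944 / 14.824 = 0.843.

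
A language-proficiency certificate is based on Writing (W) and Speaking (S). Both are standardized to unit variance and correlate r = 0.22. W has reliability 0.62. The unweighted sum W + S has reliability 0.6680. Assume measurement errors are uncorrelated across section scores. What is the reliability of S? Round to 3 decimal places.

Var(W+S) = 2 + 2·0.22 = 2.440.
True-score variance = ρ_W + ρ_S + 2·0.22, so 0.6680 = (0.62 + ρ_S + 0.44) / 2.440.
ρ_S = 0.6680·2.440 − 0.62 − 0.44 = 0.570.

0.570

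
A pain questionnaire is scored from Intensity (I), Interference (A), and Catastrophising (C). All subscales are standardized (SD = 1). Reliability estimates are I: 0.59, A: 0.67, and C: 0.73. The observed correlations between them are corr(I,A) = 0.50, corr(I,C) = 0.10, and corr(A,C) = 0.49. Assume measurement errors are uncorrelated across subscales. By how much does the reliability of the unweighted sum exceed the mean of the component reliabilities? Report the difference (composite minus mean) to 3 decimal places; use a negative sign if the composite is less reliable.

0.142

Var(sum) = 3 + 2.18 = 5.18; true-score variance = 1.99 + 2.18 = 4.17; composite reliability = 0.8050.
Mean component reliability = 0.6633.
Difference = 0.8050 − 0.6633 = 0.142.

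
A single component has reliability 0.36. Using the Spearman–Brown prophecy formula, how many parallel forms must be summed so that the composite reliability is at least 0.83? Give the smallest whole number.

k ≥ ρ*(1−ρ₁)/(ρ₁(1−ρ*)) = 0.83·0.64 / (0.36·0.17) = 8.680.
Smallest integer k = 9.

9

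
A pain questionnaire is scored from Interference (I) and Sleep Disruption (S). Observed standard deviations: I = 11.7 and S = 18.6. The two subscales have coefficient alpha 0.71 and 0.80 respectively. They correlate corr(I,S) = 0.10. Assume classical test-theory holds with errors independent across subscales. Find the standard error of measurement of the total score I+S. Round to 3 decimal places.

10.435

Var(total) = 482.85 + 43.524 = 526.374.
True-score variance = 373.96 + 43.524 = 417.484, so reliability = 0.7931.
Error variance = 526.374 − 417.484 = 108.89; SEM = √108.89 = 10.435.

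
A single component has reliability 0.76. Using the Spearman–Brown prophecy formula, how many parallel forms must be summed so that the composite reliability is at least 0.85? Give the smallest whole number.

2

k ≥ ρ*(1−ρ₁)/(ρ₁(1−ρ*)) = 0.85·0.24 / (0.76·0.15) = 1.789.
Smallest integer k = 2.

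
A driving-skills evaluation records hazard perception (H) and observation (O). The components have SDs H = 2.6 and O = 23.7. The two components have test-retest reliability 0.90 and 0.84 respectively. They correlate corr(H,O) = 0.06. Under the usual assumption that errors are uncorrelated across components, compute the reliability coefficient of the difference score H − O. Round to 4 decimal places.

Var(H−O) = 2.6² + 23.7² − 2·2.6·23.7·0.06 = 568.45 − 7.3944 = 561.056.
Because errors are independent across components, Cov(Tᵢ,Tⱼ) = Cov(Xᵢ,Xⱼ); the off-diagonal part of the true-score variance is the same as above.
True-score variance = [2.6²·0.90 + 23.7²·0.84] − 7.3944 = 477.904 − 7.3944 = 470.509.
Reliability = 470.509 / 561.056 = 0.8386.

0.8386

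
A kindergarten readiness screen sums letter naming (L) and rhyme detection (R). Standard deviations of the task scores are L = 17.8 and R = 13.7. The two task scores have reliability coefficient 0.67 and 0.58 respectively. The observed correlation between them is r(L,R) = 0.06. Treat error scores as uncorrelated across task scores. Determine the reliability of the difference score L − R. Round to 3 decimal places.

0.614

Var(L−R) = 17.8² + 13.7² − 2·17.8·13.7·0.06 = 504.53 − 29.2632 = 475.267.
With uncorrelated errors the cross-covariances are all true-score covariance, so they carry over unchanged; only the diagonal terms shrink to ρᵢσᵢ².
True-score variance = [17.8²·0.67 + 13.7²·0.58] − 29.2632 = 321.143 − 29.2632 = 291.88.
Reliability = 291.88 / 475.267 = 0.614.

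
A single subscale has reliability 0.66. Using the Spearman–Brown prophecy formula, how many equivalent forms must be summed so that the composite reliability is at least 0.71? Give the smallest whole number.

2

k ≥ ρ*(1−ρ₁)/(ρ₁(1−ρ*)) = 0.71·0.34 / (0.66·0.29) = 1.261.
Smallest integer k = 2.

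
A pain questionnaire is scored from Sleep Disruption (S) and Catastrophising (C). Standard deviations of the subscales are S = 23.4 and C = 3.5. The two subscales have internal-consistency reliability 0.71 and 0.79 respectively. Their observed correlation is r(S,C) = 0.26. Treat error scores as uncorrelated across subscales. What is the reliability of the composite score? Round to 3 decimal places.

0.732

Var(S+C) = 23.4² + 3.5² + 2·[23.4·3.5·0.26] = 559.81 + 42.588 = 602.398.
Under uncorrelated errors the observed covariances equal the true-score covariances, so only the own-variance terms attenuate.
True-score variance = [23.4²·0.71 + 3.5²·0.79] + 42.588 = 398.445 + 42.588 = 441.033.
Reliability = 441.033 / 602.398 = 0.732.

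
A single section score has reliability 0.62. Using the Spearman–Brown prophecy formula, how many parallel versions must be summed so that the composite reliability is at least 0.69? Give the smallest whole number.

k ≥ ρ*(1−ρ₁)/(ρ₁(1−ρ*)) = 0.69·0.38 / (0.62·0.31) = 1.364.
Smallest integer k = 2.

2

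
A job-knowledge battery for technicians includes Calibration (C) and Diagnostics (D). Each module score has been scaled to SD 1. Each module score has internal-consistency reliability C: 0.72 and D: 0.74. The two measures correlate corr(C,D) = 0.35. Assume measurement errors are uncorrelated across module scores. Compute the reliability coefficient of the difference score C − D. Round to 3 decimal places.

Var(C−D) = 1 + 1 − 2·0.35 = 2 − 0.7 = 1.3.
With uncorrelated errors the cross-covariances are all true-score covariance, so they carry over unchanged; only the diagonal terms shrink to ρᵢσᵢ².
True-score variance = [0.72 + 0.74] − 0.7 = 1.46 − 0.7 = 0.76.
Reliability = 0.76 / 1.3 = 0.585.

0.585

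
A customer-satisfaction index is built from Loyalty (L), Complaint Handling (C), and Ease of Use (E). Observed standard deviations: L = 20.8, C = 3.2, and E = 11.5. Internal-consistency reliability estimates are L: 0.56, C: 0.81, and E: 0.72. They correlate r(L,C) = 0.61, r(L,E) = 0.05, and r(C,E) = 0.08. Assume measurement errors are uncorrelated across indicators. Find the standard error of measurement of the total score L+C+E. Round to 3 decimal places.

15.144

Var(total) = 575.13 + 111.011 = 686.141.
True-score variance = 345.793 + 111.011 = 456.804, so reliability = 0.6658.
Error variance = 686.141 − 456.804 = 229.337; SEM = √229.337 = 15.144.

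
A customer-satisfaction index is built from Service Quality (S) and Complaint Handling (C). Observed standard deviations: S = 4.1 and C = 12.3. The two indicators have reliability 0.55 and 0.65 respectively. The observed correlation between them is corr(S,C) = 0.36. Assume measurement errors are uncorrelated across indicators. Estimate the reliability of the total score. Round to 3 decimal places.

Var(S+C) = 4.1² + 12.3² + 2·[4.1·12.3·0.36] = 168.1 + 36.3096 = 204.41.
With uncorrelated errors the cross-covariances are all true-score covariance, so they carry over unchanged; only the diagonal terms shrink to ρᵢσᵢ².
True-score variance = [4.1²·0.55 + 12.3²·0.65] + 36.3096 = 107.584 + 36.3096 = 143.894.
Reliability = 143.894 / 204.41 = 0.704.

0.704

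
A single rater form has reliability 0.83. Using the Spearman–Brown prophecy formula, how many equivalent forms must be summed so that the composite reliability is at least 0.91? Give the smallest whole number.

3

k ≥ ρ*(1−ρ₁)/(ρ₁(1−ρ*)) = 0.91·0.17 / (0.83·0.09) = 2.071.
Smallest integer k = 3.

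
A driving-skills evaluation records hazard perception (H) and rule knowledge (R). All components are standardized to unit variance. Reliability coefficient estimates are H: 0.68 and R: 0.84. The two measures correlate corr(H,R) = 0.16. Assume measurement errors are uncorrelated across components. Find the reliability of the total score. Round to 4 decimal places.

0.7931

Var(H+R) = 2 + 2·[0.16] = 2 + 0.32 = 2.32.
Under uncorrelated errors the observed covariances equal the true-score covariances, so only the own-variance terms attenuate.
True-score variance = [0.68 + 0.84] + 0.32 = 1.52 + 0.32 = 1.84.
Reliability = 1.84 / 2.32 = 0.7931.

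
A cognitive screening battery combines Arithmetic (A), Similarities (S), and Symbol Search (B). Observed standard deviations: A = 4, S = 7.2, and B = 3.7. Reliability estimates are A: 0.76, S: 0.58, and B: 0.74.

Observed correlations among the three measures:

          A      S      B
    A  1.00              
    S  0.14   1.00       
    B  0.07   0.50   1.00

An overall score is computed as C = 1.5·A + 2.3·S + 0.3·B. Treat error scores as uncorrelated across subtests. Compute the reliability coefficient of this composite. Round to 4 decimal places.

0.6538

Var(C) = 1.5²·4² + 2.3²·7.2² + 0.3²·3.7² + 2·[3.45·4·7.2·0.14 + 0.45·4·3.7·0.07 + 0.69·7.2·3.7·0.50] = 311.466 + 47.1348 = 358.6.
Because errors are independent across components, Cov(Tᵢ,Tⱼ) = Cov(Xᵢ,Xⱼ); the off-diagonal part of the true-score variance is the same as above.
True-score variance = [1.5²·4²·0.76 + 2.3²·7.2²·0.58 + 0.3²·3.7²·0.74] + 47.1348 = 187.327 + 47.1348 = 234.462.
Reliability = 234.462 / 358.6 = 0.6538.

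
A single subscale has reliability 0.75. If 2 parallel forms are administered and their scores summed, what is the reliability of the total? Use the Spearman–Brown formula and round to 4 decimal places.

0.8571

ρ_k = kρ / (1 + (k−1)ρ) = 2·0.75 / (1 + 1·0.75) = 1.500 / 1.750 = 0.8571.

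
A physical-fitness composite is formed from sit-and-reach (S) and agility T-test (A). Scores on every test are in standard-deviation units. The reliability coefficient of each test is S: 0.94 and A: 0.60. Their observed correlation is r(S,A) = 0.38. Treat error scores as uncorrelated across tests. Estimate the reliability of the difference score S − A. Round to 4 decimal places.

0.6290

Var(S−A) = 1 + 1 − 2·0.38 = 2 − 0.76 = 1.24.
Under uncorrelated errors the observed covariances equal the true-score covariances, so only the own-variance terms attenuate.
True-score variance = [0.94 + 0.60] − 0.76 = 1.54 − 0.76 = 0.78.
Reliability = 0.78 / 1.24 = 0.6290.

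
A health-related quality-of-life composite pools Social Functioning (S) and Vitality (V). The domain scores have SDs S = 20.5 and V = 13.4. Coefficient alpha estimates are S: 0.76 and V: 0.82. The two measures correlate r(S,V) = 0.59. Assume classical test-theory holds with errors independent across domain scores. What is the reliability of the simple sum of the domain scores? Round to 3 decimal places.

Var(S+V) = 20.5² + 13.4² + 2·[20.5·13.4·0.59] = 599.81 + 324.146 = 923.956.
Because errors are independent across components, Cov(Tᵢ,Tⱼ) = Cov(Xᵢ,Xⱼ); the off-diagonal part of the true-score variance is the same as above.
True-score variance = [20.5²·0.76 + 13.4²·0.82] + 324.146 = 466.629 + 324.146 = 790.775.
Reliability = 790.775 / 923.956 = 0.856.

0.856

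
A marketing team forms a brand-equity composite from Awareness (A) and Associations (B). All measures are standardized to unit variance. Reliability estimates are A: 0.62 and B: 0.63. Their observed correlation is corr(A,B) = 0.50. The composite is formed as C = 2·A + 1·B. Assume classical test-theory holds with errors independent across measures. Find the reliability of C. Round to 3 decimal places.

0.730

Var(C) = 2² + 1 + 2·[2·0.50] = 5 + 2 = 7.
Because errors are independent across components, Cov(Tᵢ,Tⱼ) = Cov(Xᵢ,Xⱼ); the off-diagonal part of the true-score variance is the same as above.
True-score variance = [2²·0.62 + 0.63] + 2 = 3.11 + 2 = 5.11.
Reliability = 5.11 / 7 = 0.730.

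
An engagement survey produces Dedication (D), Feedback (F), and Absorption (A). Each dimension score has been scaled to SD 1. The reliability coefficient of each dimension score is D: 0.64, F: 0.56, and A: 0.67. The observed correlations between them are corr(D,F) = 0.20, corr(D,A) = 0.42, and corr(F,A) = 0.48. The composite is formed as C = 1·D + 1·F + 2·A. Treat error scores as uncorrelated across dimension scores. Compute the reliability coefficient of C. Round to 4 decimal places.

0.7880

Var(C) = 1 + 1 + 2² + 2·[0.20 + 2·0.42 + 2·0.48] = 6 + 4 = 10.
With uncorrelated errors the cross-covariances are all true-score covariance, so they carry over unchanged; only the diagonal terms shrink to ρᵢσᵢ².
True-score variance = [0.64 + 0.56 + 2²·0.67] + 4 = 3.88 + 4 = 7.88.
Reliability = 7.88 / 10 = 0.7880.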